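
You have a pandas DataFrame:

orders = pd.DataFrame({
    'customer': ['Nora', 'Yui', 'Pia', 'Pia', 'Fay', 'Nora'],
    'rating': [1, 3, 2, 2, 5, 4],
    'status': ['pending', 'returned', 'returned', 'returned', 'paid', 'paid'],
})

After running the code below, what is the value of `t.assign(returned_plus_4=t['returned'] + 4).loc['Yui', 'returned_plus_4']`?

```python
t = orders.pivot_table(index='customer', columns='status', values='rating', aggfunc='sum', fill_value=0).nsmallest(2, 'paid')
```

pivot: rows=customer, cols=status, sum(rating):
status    paid  pending  returned
customer                         
Fay          5        0         0
Nora         4        1         0
Pia          0        0         4
Yui          0        0         3
take 2 rows with smallest paid:
status    paid  pending  returned
customer                         
Pia          0        0         4
Yui          0        0         3
add column returned_plus_4 = t['returned'] + 4:
status    paid  pending  returned  returned_plus_4
customer                                          
Pia          0        0         4                8
Yui          0        0         3                7

7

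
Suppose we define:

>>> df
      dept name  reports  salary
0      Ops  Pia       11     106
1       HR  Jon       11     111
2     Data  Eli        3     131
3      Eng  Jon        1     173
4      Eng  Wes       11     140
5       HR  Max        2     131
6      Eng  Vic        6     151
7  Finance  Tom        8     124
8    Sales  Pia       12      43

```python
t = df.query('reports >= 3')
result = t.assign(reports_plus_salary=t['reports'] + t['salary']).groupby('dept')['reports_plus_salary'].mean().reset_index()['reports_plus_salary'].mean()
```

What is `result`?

filter rows where reports >= 3:
      dept name  reports  salary
0      Ops  Pia       11     106
1       HR  Jon       11     111
2     Data  Eli        3     131
4      Eng  Wes       11     140
6      Eng  Vic        6     151
7  Finance  Tom        8     124
8    Sales  Pia       12      43
add column reports_plus_salary = t['reports'] + t['salary']:
      dept name  reports  salary  reports_plus_salary
0      Ops  Pia       11     106                  117
1       HR  Jon       11     111                  122
2     Data  Eli        3     131                  134
4      Eng  Wes       11     140                  151
6      Eng  Vic        6     151                  157
7  Finance  Tom        8     124                  132
8    Sales  Pia       12      43                   55
group by dept, mean of reports_plus_salary:
dept
Data       134.0
Eng        154.0
Finance    132.0
HR         122.0
Ops        117.0
Sales       55.0
Name: reports_plus_salary, dtype: float64
reset_index():
      dept  reports_plus_salary
0     Data                134.0
1      Eng                154.0
2  Finance                132.0
3       HR                122.0
4      Ops                117.0
5    Sales                 55.0

119.0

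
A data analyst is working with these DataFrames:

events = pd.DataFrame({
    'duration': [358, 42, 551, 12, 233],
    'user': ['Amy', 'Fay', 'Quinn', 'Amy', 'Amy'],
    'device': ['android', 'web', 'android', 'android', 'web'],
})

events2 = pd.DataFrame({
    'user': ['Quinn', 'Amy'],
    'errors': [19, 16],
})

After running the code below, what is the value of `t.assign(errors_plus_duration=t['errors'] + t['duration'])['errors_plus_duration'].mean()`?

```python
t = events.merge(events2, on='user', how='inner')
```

305.25

merge on 'user' (how='inner') → 4 rows:
   duration   user   device  errors
0       358    Amy  android      16
1       551  Quinn  android      19
2        12    Amy  android      16
3       233    Amy      web      16
add column errors_plus_duration = t['errors'] + t['duration']:
   duration   user   device  errors  errors_plus_duration
0       358    Amy  android      16                   374
1       551  Quinn  android      19                   570
2        12    Amy  android      16                    28
3       233    Amy      web      16                   249
Finally, mean of column 'errors_plus_duration' = 305.25.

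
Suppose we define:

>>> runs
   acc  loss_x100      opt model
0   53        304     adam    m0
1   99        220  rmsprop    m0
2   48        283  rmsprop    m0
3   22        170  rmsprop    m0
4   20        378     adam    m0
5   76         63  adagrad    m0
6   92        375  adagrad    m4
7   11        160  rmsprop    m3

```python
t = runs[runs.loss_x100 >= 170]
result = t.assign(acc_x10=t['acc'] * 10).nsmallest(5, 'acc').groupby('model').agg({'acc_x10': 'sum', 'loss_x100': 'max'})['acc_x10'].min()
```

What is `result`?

filter rows where loss_x100 >= 170:
   acc  loss_x100      opt model
0   53        304     adam    m0
1   99        220  rmsprop    m0
2   48        283  rmsprop    m0
3   22        170  rmsprop    m0
4   20        378     adam    m0
6   92        375  adagrad    m4
add column acc_x10 = t['acc'] * 10:
   acc  loss_x100      opt model  acc_x10
0   53        304     adam    m0      530
1   99        220  rmsprop    m0      990
2   48        283  rmsprop    m0      480
3   22        170  rmsprop    m0      220
4   20        378     adam    m0      200
6   92        375  adagrad    m4      920
take 5 rows with smallest acc:
   acc  loss_x100      opt model  acc_x10
4   20        378     adam    m0      200
3   22        170  rmsprop    m0      220
2   48        283  rmsprop    m0      480
0   53        304     adam    m0      530
6   92        375  adagrad    m4      920
group by model: sum(acc_x10), max(loss_x100):
       acc_x10  loss_x100
model                    
m0        1430        378
m4         920        375
Finally, min of column 'acc_x10' = 920.

920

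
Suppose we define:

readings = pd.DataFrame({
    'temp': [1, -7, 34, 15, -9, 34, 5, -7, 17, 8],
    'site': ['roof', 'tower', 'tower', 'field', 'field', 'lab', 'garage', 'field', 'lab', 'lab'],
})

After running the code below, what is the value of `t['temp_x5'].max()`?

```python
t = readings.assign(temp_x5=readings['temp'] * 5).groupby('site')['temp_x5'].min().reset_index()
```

add column temp_x5 = readings['temp'] * 5:
   temp    site  temp_x5
0     1    roof        5
1    -7   tower      -35
2    34   tower      170
3    15   field       75
4    -9   field      -45
5    34     lab      170
6     5  garage       25
7    -7   field      -35
8    17     lab       85
9     8     lab       40
group by site, min of temp_x5:
site
field    -45
garage    25
lab       40
roof       5
tower    -35
Name: temp_x5, dtype: int64
reset_index():
     site  temp_x5
0   field      -45
1  garage       25
2     lab       40
3    roof        5
4   tower      -35
Hence 40.

40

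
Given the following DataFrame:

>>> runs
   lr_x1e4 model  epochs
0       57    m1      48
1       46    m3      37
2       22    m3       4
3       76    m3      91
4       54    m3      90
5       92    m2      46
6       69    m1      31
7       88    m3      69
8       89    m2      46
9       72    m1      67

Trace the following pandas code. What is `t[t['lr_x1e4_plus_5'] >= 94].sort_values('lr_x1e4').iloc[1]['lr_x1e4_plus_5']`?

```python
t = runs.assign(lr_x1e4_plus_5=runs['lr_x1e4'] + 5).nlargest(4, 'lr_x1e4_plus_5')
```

97

add column lr_x1e4_plus_5 = runs['lr_x1e4'] + 5:
   lr_x1e4 model  epochs  lr_x1e4_plus_5
0       57    m1      48              62
1       46    m3      37              51
2       22    m3       4              27
3       76    m3      91              81
4       54    m3      90              59
5       92    m2      46              97
6       69    m1      31              74
7       88    m3      69              93
8       89    m2      46              94
9       72    m1      67              77
take 4 rows with largest lr_x1e4_plus_5:
   lr_x1e4 model  epochs  lr_x1e4_plus_5
5       92    m2      46              97
8       89    m2      46              94
7       88    m3      69              93
3       76    m3      91              81
filter rows where lr_x1e4_plus_5 >= 94:
   lr_x1e4 model  epochs  lr_x1e4_plus_5
5       92    m2      46              97
8       89    m2      46              94
sort by lr_x1e4:
   lr_x1e4 model  epochs  lr_x1e4_plus_5
8       89    m2      46              94
5       92    m2      46              97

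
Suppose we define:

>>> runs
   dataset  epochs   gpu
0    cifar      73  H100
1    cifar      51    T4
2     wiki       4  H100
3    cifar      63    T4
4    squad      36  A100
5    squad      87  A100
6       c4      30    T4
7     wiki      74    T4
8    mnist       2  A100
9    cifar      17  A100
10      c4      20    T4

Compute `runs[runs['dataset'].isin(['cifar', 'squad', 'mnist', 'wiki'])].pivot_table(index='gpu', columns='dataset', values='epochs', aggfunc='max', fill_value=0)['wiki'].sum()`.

filter rows where dataset in ['cifar', 'squad', 'mnist', 'wiki']:
  dataset  epochs   gpu
0   cifar      73  H100
1   cifar      51    T4
2    wiki       4  H100
3   cifar      63    T4
4   squad      36  A100
5   squad      87  A100
7    wiki      74    T4
8   mnist       2  A100
9   cifar      17  A100
pivot: rows=gpu, cols=dataset, max(epochs):
dataset  cifar  mnist  squad  wiki
gpu                               
A100        17      2     87     0
H100        73      0      0     4
T4          63      0      0    74
Taking the sum of column 'wiki' gives 78.

78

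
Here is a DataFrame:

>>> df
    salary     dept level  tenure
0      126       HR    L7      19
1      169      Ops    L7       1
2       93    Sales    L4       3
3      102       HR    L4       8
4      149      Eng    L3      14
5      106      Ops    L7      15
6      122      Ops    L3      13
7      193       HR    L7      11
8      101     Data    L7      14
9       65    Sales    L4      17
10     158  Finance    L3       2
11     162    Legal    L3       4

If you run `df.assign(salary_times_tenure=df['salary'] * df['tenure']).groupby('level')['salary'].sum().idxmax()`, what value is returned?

L7

add column salary_times_tenure = df['salary'] * df['tenure']:
    salary     dept level  tenure  salary_times_tenure
0      126       HR    L7      19                 2394
1      169      Ops    L7       1                  169
2       93    Sales    L4       3                  279
3      102       HR    L4       8                  816
4      149      Eng    L3      14                 2086
5      106      Ops    L7      15                 1590
6      122      Ops    L3      13                 1586
7      193       HR    L7      11                 2123
8      101     Data    L7      14                 1414
9       65    Sales    L4      17                 1105
10     158  Finance    L3       2                  316
11     162    Legal    L3       4                  648
group by level, sum of salary:
level
L3    591
L4    260
L7    695
Name: salary, dtype: int64
The label with the largest value is L7.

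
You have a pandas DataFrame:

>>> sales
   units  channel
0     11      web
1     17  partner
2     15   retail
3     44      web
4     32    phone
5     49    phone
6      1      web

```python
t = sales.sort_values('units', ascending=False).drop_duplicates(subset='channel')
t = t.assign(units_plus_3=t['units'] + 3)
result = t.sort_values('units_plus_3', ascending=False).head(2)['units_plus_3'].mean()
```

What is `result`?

49.5

sort by units descending:
   units  channel
5     49    phone
3     44      web
4     32    phone
1     17  partner
2     15   retail
0     11      web
6      1      web
drop duplicate channel (keep=first):
   units  channel
5     49    phone
3     44      web
1     17  partner
2     15   retail
add column units_plus_3 = t['units'] + 3:
   units  channel  units_plus_3
5     49    phone            52
3     44      web            47
1     17  partner            20
2     15   retail            18
sort by units_plus_3 descending:
   units  channel  units_plus_3
5     49    phone            52
3     44      web            47
1     17  partner            20
2     15   retail            18
take first 2 rows:
   units channel  units_plus_3
5     49   phone            52
3     44     web            47
mean of column 'units_plus_3' → 49.5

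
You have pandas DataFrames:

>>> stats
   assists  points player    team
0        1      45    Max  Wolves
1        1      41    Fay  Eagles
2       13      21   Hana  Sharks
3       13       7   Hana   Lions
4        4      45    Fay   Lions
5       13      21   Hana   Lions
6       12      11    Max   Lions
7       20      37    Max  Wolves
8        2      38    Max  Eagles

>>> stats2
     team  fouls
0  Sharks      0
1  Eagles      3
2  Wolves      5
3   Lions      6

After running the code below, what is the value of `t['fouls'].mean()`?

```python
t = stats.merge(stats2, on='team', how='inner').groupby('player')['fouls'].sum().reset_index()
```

merge on 'team' (how='inner') → 9 rows:
   assists  points player    team  fouls
0        1      45    Max  Wolves      5
1        1      41    Fay  Eagles      3
2       13      21   Hana  Sharks      0
3       13       7   Hana   Lions      6
4        4      45    Fay   Lions      6
5       13      21   Hana   Lions      6
6       12      11    Max   Lions      6
7       20      37    Max  Wolves      5
8        2      38    Max  Eagles      3
group by player, sum of fouls:
player
Fay      9
Hana    12
Max     19
Name: fouls, dtype: int64
reset_index():
  player  fouls
0    Fay      9
1   Hana     12
2    Max     19
Hence 13.3333333333.

13.3333333333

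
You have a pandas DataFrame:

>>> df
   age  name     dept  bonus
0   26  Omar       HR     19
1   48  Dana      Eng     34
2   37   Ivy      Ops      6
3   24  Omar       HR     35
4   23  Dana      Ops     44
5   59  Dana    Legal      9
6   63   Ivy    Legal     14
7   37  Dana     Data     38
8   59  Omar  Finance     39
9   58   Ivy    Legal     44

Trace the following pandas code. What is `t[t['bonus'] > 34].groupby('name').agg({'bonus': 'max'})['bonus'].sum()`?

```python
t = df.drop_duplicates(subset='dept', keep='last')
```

drop duplicate dept (keep=last):
   age  name     dept  bonus
1   48  Dana      Eng     34
3   24  Omar       HR     35
4   23  Dana      Ops     44
7   37  Dana     Data     38
8   59  Omar  Finance     39
9   58   Ivy    Legal     44
filter rows where bonus > 34:
   age  name     dept  bonus
3   24  Omar       HR     35
4   23  Dana      Ops     44
7   37  Dana     Data     38
8   59  Omar  Finance     39
9   58   Ivy    Legal     44
group by name, max of bonus:
      bonus
name       
Dana     44
Ivy      44
Omar     39

127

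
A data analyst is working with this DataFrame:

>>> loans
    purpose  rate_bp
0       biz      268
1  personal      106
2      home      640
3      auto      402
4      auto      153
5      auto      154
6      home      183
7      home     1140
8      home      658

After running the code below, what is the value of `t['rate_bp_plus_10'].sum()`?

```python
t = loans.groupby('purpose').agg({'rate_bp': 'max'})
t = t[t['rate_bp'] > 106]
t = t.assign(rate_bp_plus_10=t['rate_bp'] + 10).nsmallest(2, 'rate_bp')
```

group by purpose, max of rate_bp:
          rate_bp
purpose          
auto          402
biz           268
home         1140
personal      106
filter rows where rate_bp > 106:
         rate_bp
purpose         
auto         402
biz          268
home        1140
add column rate_bp_plus_10 = t['rate_bp'] + 10:
         rate_bp  rate_bp_plus_10
purpose                          
auto         402              412
biz          268              278
home        1140             1150
take 2 rows with smallest rate_bp:
         rate_bp  rate_bp_plus_10
purpose                          
biz          268              278
auto         402              412
Finally, sum of column 'rate_bp_plus_10' = 690.

690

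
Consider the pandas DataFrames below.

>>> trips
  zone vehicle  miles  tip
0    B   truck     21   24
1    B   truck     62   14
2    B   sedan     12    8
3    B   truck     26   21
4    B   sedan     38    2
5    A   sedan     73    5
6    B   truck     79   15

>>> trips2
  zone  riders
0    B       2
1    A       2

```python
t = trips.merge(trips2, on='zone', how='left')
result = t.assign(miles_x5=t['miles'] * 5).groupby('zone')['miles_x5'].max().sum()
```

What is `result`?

merge on 'zone' (how='left') → 7 rows:
  zone vehicle  miles  tip  riders
0    B   truck     21   24       2
1    B   truck     62   14       2
2    B   sedan     12    8       2
3    B   truck     26   21       2
4    B   sedan     38    2       2
5    A   sedan     73    5       2
6    B   truck     79   15       2
add column miles_x5 = t['miles'] * 5:
  zone vehicle  miles  tip  riders  miles_x5
0    B   truck     21   24       2       105
1    B   truck     62   14       2       310
2    B   sedan     12    8       2        60
3    B   truck     26   21       2       130
4    B   sedan     38    2       2       190
5    A   sedan     73    5       2       365
6    B   truck     79   15       2       395
group by zone, max of miles_x5:
zone
A    365
B    395
Name: miles_x5, dtype: int64

760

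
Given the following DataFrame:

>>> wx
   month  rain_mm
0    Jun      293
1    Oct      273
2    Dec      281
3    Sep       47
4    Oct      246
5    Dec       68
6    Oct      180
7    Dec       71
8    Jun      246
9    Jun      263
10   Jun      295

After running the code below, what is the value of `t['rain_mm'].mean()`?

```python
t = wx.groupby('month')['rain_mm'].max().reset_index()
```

224.0

group by month, max of rain_mm:
month
Dec    281
Jun    295
Oct    273
Sep     47
Name: rain_mm, dtype: int64
reset_index():
  month  rain_mm
0   Dec      281
1   Jun      295
2   Oct      273
3   Sep       47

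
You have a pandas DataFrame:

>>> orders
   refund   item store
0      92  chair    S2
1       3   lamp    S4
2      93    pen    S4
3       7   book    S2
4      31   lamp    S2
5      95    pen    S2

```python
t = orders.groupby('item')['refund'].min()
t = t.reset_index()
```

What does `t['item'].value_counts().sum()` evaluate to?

group by item, min of refund:
item
book      7
chair    92
lamp      3
pen      93
Name: refund, dtype: int64
reset_index():
    item  refund
0   book       7
1  chair      92
2   lamp       3
3    pen      93
value_counts of item:
item
book     1
chair    1
lamp     1
pen      1
Name: count, dtype: int64
Finally, sum of the resulting series = 4.

4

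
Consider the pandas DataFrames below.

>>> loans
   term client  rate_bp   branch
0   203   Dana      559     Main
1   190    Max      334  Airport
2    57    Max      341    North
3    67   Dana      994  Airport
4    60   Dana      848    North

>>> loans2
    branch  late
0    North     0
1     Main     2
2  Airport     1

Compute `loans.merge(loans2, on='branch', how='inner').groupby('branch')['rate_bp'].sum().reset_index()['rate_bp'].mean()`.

1025.33333333

merge on 'branch' (how='inner') → 5 rows:
   term client  rate_bp   branch  late
0   203   Dana      559     Main     2
1   190    Max      334  Airport     1
2    57    Max      341    North     0
3    67   Dana      994  Airport     1
4    60   Dana      848    North     0
group by branch, sum of rate_bp:
branch
Airport    1328
Main        559
North      1189
Name: rate_bp, dtype: int64
reset_index():
    branch  rate_bp
0  Airport     1328
1     Main      559
2    North     1189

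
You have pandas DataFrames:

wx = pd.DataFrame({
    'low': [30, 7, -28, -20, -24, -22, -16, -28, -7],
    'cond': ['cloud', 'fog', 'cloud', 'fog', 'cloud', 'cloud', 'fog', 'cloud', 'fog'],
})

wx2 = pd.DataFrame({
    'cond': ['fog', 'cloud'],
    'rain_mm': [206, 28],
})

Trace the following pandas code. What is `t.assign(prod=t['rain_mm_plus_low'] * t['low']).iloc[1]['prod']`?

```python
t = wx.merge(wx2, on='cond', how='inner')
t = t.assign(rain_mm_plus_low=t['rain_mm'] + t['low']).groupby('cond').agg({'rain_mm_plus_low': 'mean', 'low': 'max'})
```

merge on 'cond' (how='inner') → 9 rows:
   low   cond  rain_mm
0   30  cloud       28
1    7    fog      206
2  -28  cloud       28
3  -20    fog      206
4  -24  cloud       28
5  -22  cloud       28
6  -16    fog      206
7  -28  cloud       28
8   -7    fog      206
add column rain_mm_plus_low = t['rain_mm'] + t['low']:
   low   cond  rain_mm  rain_mm_plus_low
0   30  cloud       28                58
1    7    fog      206               213
2  -28  cloud       28                 0
3  -20    fog      206               186
4  -24  cloud       28                 4
5  -22  cloud       28                 6
6  -16    fog      206               190
7  -28  cloud       28                 0
8   -7    fog      206               199
group by cond: mean(rain_mm_plus_low), max(low):
       rain_mm_plus_low  low
cond                        
cloud              13.6   30
fog               197.0    7
add column prod = t['rain_mm_plus_low'] * t['low']:
       rain_mm_plus_low  low    prod
cond                                
cloud              13.6   30   408.0
fog               197.0    7  1379.0
Then the value at position 1, column 'prod': 1379.0

1379.0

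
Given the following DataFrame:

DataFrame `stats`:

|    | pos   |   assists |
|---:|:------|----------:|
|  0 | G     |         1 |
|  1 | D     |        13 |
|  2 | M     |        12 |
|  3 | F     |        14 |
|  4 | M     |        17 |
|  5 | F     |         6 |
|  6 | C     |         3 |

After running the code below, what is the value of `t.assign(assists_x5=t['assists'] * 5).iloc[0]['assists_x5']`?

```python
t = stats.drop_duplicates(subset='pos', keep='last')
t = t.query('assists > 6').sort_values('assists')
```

drop duplicate pos (keep=last):
  pos  assists
0   G        1
1   D       13
4   M       17
5   F        6
6   C        3
filter rows where assists > 6:
  pos  assists
1   D       13
4   M       17
sort by assists:
  pos  assists
1   D       13
4   M       17
add column assists_x5 = t['assists'] * 5:
  pos  assists  assists_x5
1   D       13          65
4   M       17          85

65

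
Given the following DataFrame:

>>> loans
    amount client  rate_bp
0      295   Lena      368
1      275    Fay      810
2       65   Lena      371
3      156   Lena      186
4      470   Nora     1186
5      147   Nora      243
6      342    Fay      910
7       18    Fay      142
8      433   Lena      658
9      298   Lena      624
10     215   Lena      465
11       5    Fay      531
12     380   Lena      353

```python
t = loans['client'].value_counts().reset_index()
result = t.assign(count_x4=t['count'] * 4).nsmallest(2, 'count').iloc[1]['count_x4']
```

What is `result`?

value_counts of client:
client
Lena    7
Fay     4
Nora    2
Name: count, dtype: int64
reset_index():
  client  count
0   Lena      7
1    Fay      4
2   Nora      2
add column count_x4 = t['count'] * 4:
  client  count  count_x4
0   Lena      7        28
1    Fay      4        16
2   Nora      2         8
take 2 rows with smallest count:
  client  count  count_x4
2   Nora      2         8
1    Fay      4        16
So iloc[1]['count_x4'] = 16.

16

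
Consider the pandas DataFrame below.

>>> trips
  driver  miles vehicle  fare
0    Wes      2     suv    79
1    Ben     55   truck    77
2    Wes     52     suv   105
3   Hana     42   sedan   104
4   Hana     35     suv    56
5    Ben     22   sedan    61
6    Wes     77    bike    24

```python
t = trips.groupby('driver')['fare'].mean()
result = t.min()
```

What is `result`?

69.0

group by driver, mean of fare:
driver
Ben     69.000000
Hana    80.000000
Wes     69.333333
Name: fare, dtype: float64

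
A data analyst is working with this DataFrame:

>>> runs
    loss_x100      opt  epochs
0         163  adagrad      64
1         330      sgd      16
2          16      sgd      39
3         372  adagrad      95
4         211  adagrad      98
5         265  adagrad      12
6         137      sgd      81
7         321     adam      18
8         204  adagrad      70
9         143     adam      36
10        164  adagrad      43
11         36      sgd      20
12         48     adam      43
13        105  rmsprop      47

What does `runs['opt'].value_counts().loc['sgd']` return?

value_counts of opt:
opt
adagrad    6
sgd        4
adam       3
rmsprop    1
Name: count, dtype: int64

4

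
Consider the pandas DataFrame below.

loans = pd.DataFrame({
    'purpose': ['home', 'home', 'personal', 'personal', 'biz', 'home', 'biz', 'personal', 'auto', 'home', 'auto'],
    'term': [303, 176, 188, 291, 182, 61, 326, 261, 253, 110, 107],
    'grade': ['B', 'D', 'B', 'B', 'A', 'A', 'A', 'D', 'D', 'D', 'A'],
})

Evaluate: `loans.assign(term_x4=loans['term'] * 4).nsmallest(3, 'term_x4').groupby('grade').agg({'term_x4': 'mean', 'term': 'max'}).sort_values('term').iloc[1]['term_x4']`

440.0

add column term_x4 = loans['term'] * 4:
     purpose  term grade  term_x4
0       home   303     B     1212
1       home   176     D      704
2   personal   188     B      752
3   personal   291     B     1164
4        biz   182     A      728
5       home    61     A      244
6        biz   326     A     1304
7   personal   261     D     1044
8       auto   253     D     1012
9       home   110     D      440
10      auto   107     A      428
take 3 rows with smallest term_x4:
   purpose  term grade  term_x4
5     home    61     A      244
10    auto   107     A      428
9     home   110     D      440
group by grade: mean(term_x4), max(term):
       term_x4  term
grade               
A        336.0   107
D        440.0   110
sort by term:
       term_x4  term
grade               
A        336.0   107
D        440.0   110
Taking the value at position 1, column 'term_x4' gives 440.0.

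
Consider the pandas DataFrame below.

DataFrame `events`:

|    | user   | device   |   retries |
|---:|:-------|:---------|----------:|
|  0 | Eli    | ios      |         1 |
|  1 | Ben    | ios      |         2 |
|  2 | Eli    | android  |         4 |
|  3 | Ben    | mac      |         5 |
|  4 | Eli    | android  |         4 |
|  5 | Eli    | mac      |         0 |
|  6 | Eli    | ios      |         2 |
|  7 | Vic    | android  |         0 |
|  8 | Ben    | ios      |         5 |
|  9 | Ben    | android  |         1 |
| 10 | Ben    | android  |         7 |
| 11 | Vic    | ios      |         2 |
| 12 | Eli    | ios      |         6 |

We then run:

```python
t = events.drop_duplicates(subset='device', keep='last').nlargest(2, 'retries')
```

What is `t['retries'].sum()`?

drop duplicate device (keep=last):
   user   device  retries
5   Eli      mac        0
10  Ben  android        7
12  Eli      ios        6
take 2 rows with largest retries:
   user   device  retries
10  Ben  android        7
12  Eli      ios        6

13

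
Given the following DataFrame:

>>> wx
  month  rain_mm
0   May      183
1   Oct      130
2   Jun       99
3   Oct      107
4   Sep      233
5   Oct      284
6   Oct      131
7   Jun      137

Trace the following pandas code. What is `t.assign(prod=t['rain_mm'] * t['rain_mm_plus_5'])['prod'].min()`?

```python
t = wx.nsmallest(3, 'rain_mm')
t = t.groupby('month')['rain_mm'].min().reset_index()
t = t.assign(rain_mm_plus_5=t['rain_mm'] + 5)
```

take 3 rows with smallest rain_mm:
  month  rain_mm
2   Jun       99
3   Oct      107
1   Oct      130
group by month, min of rain_mm:
month
Jun     99
Oct    107
Name: rain_mm, dtype: int64
reset_index():
  month  rain_mm
0   Jun       99
1   Oct      107
add column rain_mm_plus_5 = t['rain_mm'] + 5:
  month  rain_mm  rain_mm_plus_5
0   Jun       99             104
1   Oct      107             112
add column prod = t['rain_mm'] * t['rain_mm_plus_5']:
  month  rain_mm  rain_mm_plus_5   prod
0   Jun       99             104  10296
1   Oct      107             112  11984
Taking the min of column 'prod' gives 10296.

10296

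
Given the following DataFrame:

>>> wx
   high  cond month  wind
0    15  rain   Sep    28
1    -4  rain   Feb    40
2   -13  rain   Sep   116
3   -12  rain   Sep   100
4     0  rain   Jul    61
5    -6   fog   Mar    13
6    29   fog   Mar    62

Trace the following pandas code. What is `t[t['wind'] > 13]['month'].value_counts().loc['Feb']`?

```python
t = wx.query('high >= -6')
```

1

filter rows where high >= -6:
   high  cond month  wind
0    15  rain   Sep    28
1    -4  rain   Feb    40
4     0  rain   Jul    61
5    -6   fog   Mar    13
6    29   fog   Mar    62
filter rows where wind > 13:
   high  cond month  wind
0    15  rain   Sep    28
1    -4  rain   Feb    40
4     0  rain   Jul    61
6    29   fog   Mar    62
value_counts of month:
month
Sep    1
Feb    1
Jul    1
Mar    1
Name: count, dtype: int64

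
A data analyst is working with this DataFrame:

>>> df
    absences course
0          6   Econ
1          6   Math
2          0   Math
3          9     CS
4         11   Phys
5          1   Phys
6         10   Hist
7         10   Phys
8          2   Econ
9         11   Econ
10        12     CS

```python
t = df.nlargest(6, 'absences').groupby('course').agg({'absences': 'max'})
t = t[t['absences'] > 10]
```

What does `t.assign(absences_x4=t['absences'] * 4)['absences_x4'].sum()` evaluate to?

take 6 rows with largest absences:
    absences course
10        12     CS
4         11   Phys
9         11   Econ
6         10   Hist
7         10   Phys
3          9     CS
group by course, max of absences:
        absences
course          
CS            12
Econ          11
Hist          10
Phys          11
filter rows where absences > 10:
        absences
course          
CS            12
Econ          11
Phys          11
add column absences_x4 = t['absences'] * 4:
        absences  absences_x4
course                       
CS            12           48
Econ          11           44
Phys          11           44

136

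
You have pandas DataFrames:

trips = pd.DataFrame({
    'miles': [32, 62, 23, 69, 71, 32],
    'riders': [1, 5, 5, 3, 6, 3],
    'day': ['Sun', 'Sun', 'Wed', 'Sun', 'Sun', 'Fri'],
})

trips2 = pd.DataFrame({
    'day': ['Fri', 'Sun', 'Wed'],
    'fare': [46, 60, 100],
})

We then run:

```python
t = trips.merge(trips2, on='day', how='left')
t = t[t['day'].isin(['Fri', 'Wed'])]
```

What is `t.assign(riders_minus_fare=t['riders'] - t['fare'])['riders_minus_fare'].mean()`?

-69.0

merge on 'day' (how='left') → 6 rows:
   miles  riders  day  fare
0     32       1  Sun    60
1     62       5  Sun    60
2     23       5  Wed   100
3     69       3  Sun    60
4     71       6  Sun    60
5     32       3  Fri    46
filter rows where day in ['Fri', 'Wed']:
   miles  riders  day  fare
2     23       5  Wed   100
5     32       3  Fri    46
add column riders_minus_fare = t['riders'] - t['fare']:
   miles  riders  day  fare  riders_minus_fare
2     23       5  Wed   100                -95
5     32       3  Fri    46                -43
Taking the mean of column 'riders_minus_fare' gives -69.0.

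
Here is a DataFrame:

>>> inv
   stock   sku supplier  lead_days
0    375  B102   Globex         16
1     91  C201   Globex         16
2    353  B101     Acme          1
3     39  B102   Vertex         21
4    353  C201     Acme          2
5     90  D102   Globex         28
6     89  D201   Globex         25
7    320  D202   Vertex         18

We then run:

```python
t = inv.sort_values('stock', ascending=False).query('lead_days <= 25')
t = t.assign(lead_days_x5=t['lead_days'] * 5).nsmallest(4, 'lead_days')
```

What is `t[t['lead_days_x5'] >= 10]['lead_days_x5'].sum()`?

170

sort by stock descending:
   stock   sku supplier  lead_days
0    375  B102   Globex         16
2    353  B101     Acme          1
4    353  C201     Acme          2
7    320  D202   Vertex         18
1     91  C201   Globex         16
5     90  D102   Globex         28
6     89  D201   Globex         25
3     39  B102   Vertex         21
filter rows where lead_days <= 25:
   stock   sku supplier  lead_days
0    375  B102   Globex         16
2    353  B101     Acme          1
4    353  C201     Acme          2
7    320  D202   Vertex         18
1     91  C201   Globex         16
6     89  D201   Globex         25
3     39  B102   Vertex         21
add column lead_days_x5 = t['lead_days'] * 5:
   stock   sku supplier  lead_days  lead_days_x5
0    375  B102   Globex         16            80
2    353  B101     Acme          1             5
4    353  C201     Acme          2            10
7    320  D202   Vertex         18            90
1     91  C201   Globex         16            80
6     89  D201   Globex         25           125
3     39  B102   Vertex         21           105
take 4 rows with smallest lead_days:
   stock   sku supplier  lead_days  lead_days_x5
2    353  B101     Acme          1             5
4    353  C201     Acme          2            10
0    375  B102   Globex         16            80
1     91  C201   Globex         16            80
filter rows where lead_days_x5 >= 10:
   stock   sku supplier  lead_days  lead_days_x5
4    353  C201     Acme          2            10
0    375  B102   Globex         16            80
1     91  C201   Globex         16            80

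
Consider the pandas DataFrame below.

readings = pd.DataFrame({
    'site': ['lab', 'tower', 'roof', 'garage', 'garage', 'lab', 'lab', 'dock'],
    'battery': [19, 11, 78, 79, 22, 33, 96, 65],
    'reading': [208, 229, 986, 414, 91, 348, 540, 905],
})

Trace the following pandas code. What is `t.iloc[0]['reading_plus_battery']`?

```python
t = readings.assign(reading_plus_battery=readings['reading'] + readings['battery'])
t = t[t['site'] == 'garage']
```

493

add column reading_plus_battery = readings['reading'] + readings['battery']:
     site  battery  reading  reading_plus_battery
0     lab       19      208                   227
1   tower       11      229                   240
2    roof       78      986                  1064
3  garage       79      414                   493
4  garage       22       91                   113
5     lab       33      348                   381
6     lab       96      540                   636
7    dock       65      905                   970
filter rows where site == 'garage':
     site  battery  reading  reading_plus_battery
3  garage       79      414                   493
4  garage       22       91                   113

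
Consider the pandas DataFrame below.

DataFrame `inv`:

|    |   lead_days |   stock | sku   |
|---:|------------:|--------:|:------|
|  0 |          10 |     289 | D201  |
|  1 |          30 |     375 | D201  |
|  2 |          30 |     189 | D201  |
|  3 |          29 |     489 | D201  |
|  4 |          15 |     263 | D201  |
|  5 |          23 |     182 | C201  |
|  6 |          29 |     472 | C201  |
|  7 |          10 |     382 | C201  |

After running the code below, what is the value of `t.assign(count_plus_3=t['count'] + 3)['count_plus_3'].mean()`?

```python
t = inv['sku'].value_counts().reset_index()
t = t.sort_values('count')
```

7.0

value_counts of sku:
sku
D201    5
C201    3
Name: count, dtype: int64
reset_index():
    sku  count
0  D201      5
1  C201      3
sort by count:
    sku  count
1  C201      3
0  D201      5
add column count_plus_3 = t['count'] + 3:
    sku  count  count_plus_3
1  C201      3             6
0  D201      5             8
Taking the mean of column 'count_plus_3' gives 7.0.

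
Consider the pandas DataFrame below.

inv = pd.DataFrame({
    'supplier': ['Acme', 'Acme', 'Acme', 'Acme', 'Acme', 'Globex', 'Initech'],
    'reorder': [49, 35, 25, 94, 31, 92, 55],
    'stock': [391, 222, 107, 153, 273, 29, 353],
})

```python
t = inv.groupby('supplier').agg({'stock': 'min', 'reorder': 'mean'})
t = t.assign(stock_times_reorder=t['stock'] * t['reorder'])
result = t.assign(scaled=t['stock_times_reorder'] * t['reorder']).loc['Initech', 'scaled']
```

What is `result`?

1067825.0

group by supplier: min(stock), mean(reorder):
          stock  reorder
supplier                
Acme        107     46.8
Globex       29     92.0
Initech     353     55.0
add column stock_times_reorder = t['stock'] * t['reorder']:
          stock  reorder  stock_times_reorder
supplier                                     
Acme        107     46.8               5007.6
Globex       29     92.0               2668.0
Initech     353     55.0              19415.0
add column scaled = t['stock_times_reorder'] * t['reorder']:
          stock  reorder  stock_times_reorder      scaled
supplier                                                 
Acme        107     46.8               5007.6   234355.68
Globex       29     92.0               2668.0   245456.00
Initech     353     55.0              19415.0  1067825.00
Taking the value at row 'Initech', column 'scaled' gives 1067825.0.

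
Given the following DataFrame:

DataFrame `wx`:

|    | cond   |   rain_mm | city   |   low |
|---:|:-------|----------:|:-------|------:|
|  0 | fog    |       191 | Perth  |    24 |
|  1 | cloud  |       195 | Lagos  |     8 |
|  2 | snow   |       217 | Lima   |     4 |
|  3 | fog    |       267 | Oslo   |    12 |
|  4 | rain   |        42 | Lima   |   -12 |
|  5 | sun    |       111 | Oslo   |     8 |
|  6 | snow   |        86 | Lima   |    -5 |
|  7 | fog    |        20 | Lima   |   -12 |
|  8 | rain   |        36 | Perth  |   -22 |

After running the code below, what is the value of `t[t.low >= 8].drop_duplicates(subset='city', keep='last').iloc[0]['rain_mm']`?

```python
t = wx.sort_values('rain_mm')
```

sort by rain_mm:
    cond  rain_mm   city  low
7    fog       20   Lima  -12
8   rain       36  Perth  -22
4   rain       42   Lima  -12
6   snow       86   Lima   -5
5    sun      111   Oslo    8
0    fog      191  Perth   24
1  cloud      195  Lagos    8
2   snow      217   Lima    4
3    fog      267   Oslo   12
filter rows where low >= 8:
    cond  rain_mm   city  low
5    sun      111   Oslo    8
0    fog      191  Perth   24
1  cloud      195  Lagos    8
3    fog      267   Oslo   12
drop duplicate city (keep=last):
    cond  rain_mm   city  low
0    fog      191  Perth   24
1  cloud      195  Lagos    8
3    fog      267   Oslo   12
Reading off the value at position 0, column 'rain_mm', we get 191.

191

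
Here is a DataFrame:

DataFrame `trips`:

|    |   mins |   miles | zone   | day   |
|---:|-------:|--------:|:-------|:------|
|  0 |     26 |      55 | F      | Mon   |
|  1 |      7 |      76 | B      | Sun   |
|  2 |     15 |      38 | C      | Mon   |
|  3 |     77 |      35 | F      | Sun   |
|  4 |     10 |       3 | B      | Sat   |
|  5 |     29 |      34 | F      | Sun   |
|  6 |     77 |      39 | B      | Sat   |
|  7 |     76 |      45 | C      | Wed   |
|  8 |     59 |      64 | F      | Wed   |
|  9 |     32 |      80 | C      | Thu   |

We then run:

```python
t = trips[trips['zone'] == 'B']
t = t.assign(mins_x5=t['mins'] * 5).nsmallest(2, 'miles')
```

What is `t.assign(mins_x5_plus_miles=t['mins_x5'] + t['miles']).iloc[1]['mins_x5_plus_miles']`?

424

filter rows where zone == 'B':
   mins  miles zone  day
1     7     76    B  Sun
4    10      3    B  Sat
6    77     39    B  Sat
add column mins_x5 = t['mins'] * 5:
   mins  miles zone  day  mins_x5
1     7     76    B  Sun       35
4    10      3    B  Sat       50
6    77     39    B  Sat      385
take 2 rows with smallest miles:
   mins  miles zone  day  mins_x5
4    10      3    B  Sat       50
6    77     39    B  Sat      385
add column mins_x5_plus_miles = t['mins_x5'] + t['miles']:
   mins  miles zone  day  mins_x5  mins_x5_plus_miles
4    10      3    B  Sat       50                  53
6    77     39    B  Sat      385                 424
Finally, value at position 1, column 'mins_x5_plus_miles' = 424.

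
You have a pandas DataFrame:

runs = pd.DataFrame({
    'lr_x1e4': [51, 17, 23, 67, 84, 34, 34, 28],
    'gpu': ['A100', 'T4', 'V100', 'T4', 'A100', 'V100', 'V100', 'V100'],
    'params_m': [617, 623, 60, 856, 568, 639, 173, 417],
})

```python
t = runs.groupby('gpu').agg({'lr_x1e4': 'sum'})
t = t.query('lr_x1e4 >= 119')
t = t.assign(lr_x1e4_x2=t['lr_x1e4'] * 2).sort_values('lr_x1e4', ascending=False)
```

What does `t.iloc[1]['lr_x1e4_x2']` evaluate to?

group by gpu, sum of lr_x1e4:
      lr_x1e4
gpu          
A100      135
T4         84
V100      119
filter rows where lr_x1e4 >= 119:
      lr_x1e4
gpu          
A100      135
V100      119
add column lr_x1e4_x2 = t['lr_x1e4'] * 2:
      lr_x1e4  lr_x1e4_x2
gpu                      
A100      135         270
V100      119         238
sort by lr_x1e4 descending:
      lr_x1e4  lr_x1e4_x2
gpu                      
A100      135         270
V100      119         238

238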